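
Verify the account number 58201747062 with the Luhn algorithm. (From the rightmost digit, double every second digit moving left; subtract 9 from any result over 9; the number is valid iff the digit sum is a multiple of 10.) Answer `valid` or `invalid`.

From the right, keep odd positions and double even positions (subtract 9 from any doubled value over 9):
  doubled (positions 2,4,...): 3 5 5 0 7 → sum 20
  kept (positions 1,3,...): 2 0 4 1 2 5 → sum 14
Total = 34.
34 mod 10 = 4, so the number is invalid.

invalid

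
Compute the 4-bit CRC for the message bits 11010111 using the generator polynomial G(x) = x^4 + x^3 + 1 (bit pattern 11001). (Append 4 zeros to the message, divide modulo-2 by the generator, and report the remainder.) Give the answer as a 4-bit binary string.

Append 4 zeros: 110101110000. Divide by 11001 (XOR where the leading bit is 1):
  pos 0: 11010 XOR 11001 = 00011
  pos 3: 11111 XOR 11001 = 00110
  pos 5: 11000 XOR 11001 = 00001
Remainder (last 4 bits) = 0100. This is the CRC / FCS.

0100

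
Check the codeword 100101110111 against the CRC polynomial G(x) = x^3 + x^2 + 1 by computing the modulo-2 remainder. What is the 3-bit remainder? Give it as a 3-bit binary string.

Modulo-2 division of 100101110111 by 1101:
  pos 0: 1001 XOR 1101 = 0100
  pos 1: 1000 XOR 1101 = 0101
  pos 2: 1011 XOR 1101 = 0110
  pos 3: 1101 XOR 1101 = 0000
  pos 7: 1011 XOR 1101 = 0110
  pos 8: 1101 XOR 1101 = 0000
Remainder = 000 (zero — the frame passes the CRC check).

000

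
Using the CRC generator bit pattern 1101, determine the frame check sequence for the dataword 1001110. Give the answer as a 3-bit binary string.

Append 3 zeros: 1001110000. Divide by 1101 (XOR where the leading bit is 1):
  pos 0: 1001 XOR 1101 = 0100
  pos 1: 1001 XOR 1101 = 0100
  pos 2: 1001 XOR 1101 = 0100
  pos 3: 1000 XOR 1101 = 0101
  pos 4: 1010 XOR 1101 = 0111
  pos 5: 1110 XOR 1101 = 0011
Remainder (last 3 bits) = 110. This is the CRC / FCS.

110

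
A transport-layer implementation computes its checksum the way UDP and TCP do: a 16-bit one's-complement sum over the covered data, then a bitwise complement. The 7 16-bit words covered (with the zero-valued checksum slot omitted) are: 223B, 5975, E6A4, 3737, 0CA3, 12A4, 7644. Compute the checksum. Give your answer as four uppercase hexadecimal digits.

One's-complement addition (fold any carry out of bit 15 back into bit 0):
  0x223B + 0x5975 = 0x07BB0
  0x7BB0 + 0xE6A4 = 0x16254 → wrap carry → 0x6255
  0x6255 + 0x3737 = 0x0998C
  0x998C + 0x0CA3 = 0x0A62F
  0xA62F + 0x12A4 = 0x0B8D3
  0xB8D3 + 0x7644 = 0x12F17 → wrap carry → 0x2F18
One's-complement sum = 0x2F18.
Checksum = ~0x2F18 & 0xFFFF = 0xD0E7.

D0E7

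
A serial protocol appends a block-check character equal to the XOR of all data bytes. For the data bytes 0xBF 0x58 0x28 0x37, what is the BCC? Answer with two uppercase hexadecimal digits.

F8

XOR the bytes together:
  start with 0xBF
  0xBF ⊕ 0x58 = 0xE7
  0xE7 ⊕ 0x28 = 0xCF
  0xCF ⊕ 0x37 = 0xF8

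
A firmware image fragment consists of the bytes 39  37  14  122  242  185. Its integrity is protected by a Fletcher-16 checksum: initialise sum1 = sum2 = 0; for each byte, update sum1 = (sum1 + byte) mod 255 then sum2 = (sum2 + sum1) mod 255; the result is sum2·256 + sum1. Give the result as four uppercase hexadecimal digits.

Running sums (mod 255):
  after byte 0 (39): sum1=39, sum2=39
  after byte 1 (37): sum1=76, sum2=115
  after byte 2 (14): sum1=90, sum2=205
  after byte 3 (122): sum1=212, sum2=162
  after byte 4 (242): sum1=199, sum2=106
  after byte 5 (185): sum1=129, sum2=235
Checksum = sum2·256 + sum1 = 235·256 + 129 = 60289 = 0xEB81.

EB81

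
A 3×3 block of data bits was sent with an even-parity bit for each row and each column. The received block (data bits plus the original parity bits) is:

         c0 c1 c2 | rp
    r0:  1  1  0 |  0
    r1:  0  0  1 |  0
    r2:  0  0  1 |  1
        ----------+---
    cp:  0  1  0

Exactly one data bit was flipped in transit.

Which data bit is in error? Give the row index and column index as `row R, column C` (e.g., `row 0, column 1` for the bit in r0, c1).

Recompute each row's even parity and compare to rp:
  r0: data parity 0, sent rp 0 → ok
  r1: data parity 1, sent rp 0 → mismatch
  r2: data parity 1, sent rp 1 → ok
Recompute each column's even parity and compare to cp:
  c0: data parity 1, sent cp 0 → mismatch
  c1: data parity 1, sent cp 1 → ok
  c2: data parity 0, sent cp 0 → ok
Exactly one row (r1) and one column (c0) fail → the flipped bit is at their intersection.

row 1, column 0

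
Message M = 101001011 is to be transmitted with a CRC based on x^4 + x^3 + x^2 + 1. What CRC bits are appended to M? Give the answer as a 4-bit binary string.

Append 4 zeros: 1010010110000. Divide by 11101 (XOR where the leading bit is 1):
  pos 0: 10100 XOR 11101 = 01001
  pos 1: 10011 XOR 11101 = 01110
  pos 2: 11100 XOR 11101 = 00001
  pos 6: 11100 XOR 11101 = 00001
Remainder (last 4 bits) = 0100. This is the CRC / FCS.

0100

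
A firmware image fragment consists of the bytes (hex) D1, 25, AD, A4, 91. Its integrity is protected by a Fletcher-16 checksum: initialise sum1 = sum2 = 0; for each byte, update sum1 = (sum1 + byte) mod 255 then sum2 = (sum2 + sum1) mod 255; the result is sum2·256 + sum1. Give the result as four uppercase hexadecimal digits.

91DA

Running sums (mod 255):
  after byte 0 (D1): sum1=209, sum2=209
  after byte 1 (25): sum1=246, sum2=200
  after byte 2 (AD): sum1=164, sum2=109
  after byte 3 (A4): sum1=73, sum2=182
  after byte 4 (91): sum1=218, sum2=145
Checksum = sum2·256 + sum1 = 145·256 + 218 = 37338 = 0x91DA.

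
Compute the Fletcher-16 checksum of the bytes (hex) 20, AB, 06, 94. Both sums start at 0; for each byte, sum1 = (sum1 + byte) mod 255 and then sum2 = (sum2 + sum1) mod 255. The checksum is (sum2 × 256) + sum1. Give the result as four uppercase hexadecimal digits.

2466

Running sums (mod 255):
  after byte 0 (20): sum1=32, sum2=32
  after byte 1 (AB): sum1=203, sum2=235
  after byte 2 (06): sum1=209, sum2=189
  after byte 3 (94): sum1=102, sum2=36
Checksum = sum2·256 + sum1 = 36·256 + 102 = 9318 = 0x2466.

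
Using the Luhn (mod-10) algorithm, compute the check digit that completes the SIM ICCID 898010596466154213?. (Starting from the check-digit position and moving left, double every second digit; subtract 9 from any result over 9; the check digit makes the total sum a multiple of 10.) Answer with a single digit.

Partial digits right→left: 3 1 2 4 5 1 6 6 4 6 9 5 0 1 0 8 9 8
Double every second digit counting from the check-digit position (so the 1st, 3rd, 5th, ... of the partial from the right).
  doubled (with −9 where >9): 6 4 1 3 8 9 0 0 9 → sum 40
  kept as-is: 1 4 1 6 6 5 1 8 8 → sum 40
Total = 40 + 40 = 80.
Check digit = (10 − (80 mod 10)) mod 10 = 0.

0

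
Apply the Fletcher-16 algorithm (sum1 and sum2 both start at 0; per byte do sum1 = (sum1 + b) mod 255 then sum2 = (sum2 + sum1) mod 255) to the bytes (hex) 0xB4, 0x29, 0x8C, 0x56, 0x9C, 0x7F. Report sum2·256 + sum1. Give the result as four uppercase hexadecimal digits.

Running sums (mod 255):
  after byte 0 (0xB4): sum1=180, sum2=180
  after byte 1 (0x29): sum1=221, sum2=146
  after byte 2 (0x8C): sum1=106, sum2=252
  after byte 3 (0x56): sum1=192, sum2=189
  after byte 4 (0x9C): sum1=93, sum2=27
  after byte 5 (0x7F): sum1=220, sum2=247
Checksum = sum2·256 + sum1 = 247·256 + 220 = 63452 = 0xF7DC.

F7DC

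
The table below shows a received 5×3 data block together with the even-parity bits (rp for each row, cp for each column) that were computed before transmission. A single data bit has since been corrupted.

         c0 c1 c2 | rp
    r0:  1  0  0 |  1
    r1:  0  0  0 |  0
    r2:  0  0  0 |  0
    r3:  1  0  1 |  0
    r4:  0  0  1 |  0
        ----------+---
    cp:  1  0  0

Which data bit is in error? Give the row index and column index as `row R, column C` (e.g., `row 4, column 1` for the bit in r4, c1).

Recompute each row's even parity and compare to rp:
  r0: data parity 1, sent rp 1 → ok
  r1: data parity 0, sent rp 0 → ok
  r2: data parity 0, sent rp 0 → ok
  r3: data parity 0, sent rp 0 → ok
  r4: data parity 1, sent rp 0 → mismatch
Recompute each column's even parity and compare to cp:
  c0: data parity 0, sent cp 1 → mismatch
  c1: data parity 0, sent cp 0 → ok
  c2: data parity 0, sent cp 0 → ok
Exactly one row (r4) and one column (c0) fail → the flipped bit is at their intersection.

row 4, column 0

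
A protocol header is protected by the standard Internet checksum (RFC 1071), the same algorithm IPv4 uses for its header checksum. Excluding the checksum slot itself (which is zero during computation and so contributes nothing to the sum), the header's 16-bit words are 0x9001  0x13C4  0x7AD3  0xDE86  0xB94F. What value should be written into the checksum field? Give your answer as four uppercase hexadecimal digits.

One's-complement addition (fold any carry out of bit 15 back into bit 0):
  0x9001 + 0x13C4 = 0x0A3C5
  0xA3C5 + 0x7AD3 = 0x11E98 → wrap carry → 0x1E99
  0x1E99 + 0xDE86 = 0x0FD1F
  0xFD1F + 0xB94F = 0x1B66E → wrap carry → 0xB66F
One's-complement sum = 0xB66F.
Checksum = ~0xB66F & 0xFFFF = 0x4990.

4990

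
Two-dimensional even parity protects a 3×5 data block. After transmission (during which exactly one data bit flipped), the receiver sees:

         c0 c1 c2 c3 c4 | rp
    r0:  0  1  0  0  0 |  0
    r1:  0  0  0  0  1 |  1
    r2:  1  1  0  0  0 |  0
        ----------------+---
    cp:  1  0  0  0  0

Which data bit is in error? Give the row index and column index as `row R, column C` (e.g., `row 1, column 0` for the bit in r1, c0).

row 0, column 4

Recompute each row's even parity and compare to rp:
  r0: data parity 1, sent rp 0 → mismatch
  r1: data parity 1, sent rp 1 → ok
  r2: data parity 0, sent rp 0 → ok
Recompute each column's even parity and compare to cp:
  c0: data parity 1, sent cp 1 → ok
  c1: data parity 0, sent cp 0 → ok
  c2: data parity 0, sent cp 0 → ok
  c3: data parity 0, sent cp 0 → ok
  c4: data parity 1, sent cp 0 → mismatch
Exactly one row (r0) and one column (c4) fail → the flipped bit is at their intersection.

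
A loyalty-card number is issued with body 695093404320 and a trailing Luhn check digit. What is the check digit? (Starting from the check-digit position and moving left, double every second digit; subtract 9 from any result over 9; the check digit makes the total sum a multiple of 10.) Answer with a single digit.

Partial digits right→left: 0 2 3 4 0 4 3 9 0 5 9 6
Double every second digit counting from the check-digit position (so the 1st, 3rd, 5th, ... of the partial from the right).
  doubled (with −9 where >9): 0 6 0 6 0 9 → sum 21
  kept as-is: 2 4 4 9 5 6 → sum 30
Total = 21 + 30 = 51.
Check digit = (10 − (51 mod 10)) mod 10 = 9.

9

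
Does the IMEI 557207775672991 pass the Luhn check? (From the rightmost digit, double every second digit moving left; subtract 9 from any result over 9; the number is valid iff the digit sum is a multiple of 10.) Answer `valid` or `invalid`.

From the right, keep odd positions and double even positions (subtract 9 from any doubled value over 9):
  doubled (positions 2,4,...): 9 4 3 5 5 4 1 → sum 31
  kept (positions 1,3,...): 1 9 7 5 7 0 7 5 → sum 41
Total = 72.
72 mod 10 = 2, so the number is invalid.

invalid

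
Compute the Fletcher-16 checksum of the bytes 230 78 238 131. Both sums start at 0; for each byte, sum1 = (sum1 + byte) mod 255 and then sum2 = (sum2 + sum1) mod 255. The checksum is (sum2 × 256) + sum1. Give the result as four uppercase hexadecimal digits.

E7A7

Running sums (mod 255):
  after byte 0 (230): sum1=230, sum2=230
  after byte 1 (78): sum1=53, sum2=28
  after byte 2 (238): sum1=36, sum2=64
  after byte 3 (131): sum1=167, sum2=231
Checksum = sum2·256 + sum1 = 231·256 + 167 = 59303 = 0xE7A7.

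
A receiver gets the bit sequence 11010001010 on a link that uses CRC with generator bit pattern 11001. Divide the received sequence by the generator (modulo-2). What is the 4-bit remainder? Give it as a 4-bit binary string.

0010

Modulo-2 division of 11010001010 by 11001:
  pos 0: 11010 XOR 11001 = 00011
  pos 3: 11001 XOR 11001 = 00000
Remainder = 0010 (nonzero — an error is detected).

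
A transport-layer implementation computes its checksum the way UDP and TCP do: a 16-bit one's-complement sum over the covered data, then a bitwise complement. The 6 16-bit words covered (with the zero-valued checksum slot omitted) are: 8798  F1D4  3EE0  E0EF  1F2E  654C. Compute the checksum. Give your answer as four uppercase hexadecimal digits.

One's-complement addition (fold any carry out of bit 15 back into bit 0):
  0x8798 + 0xF1D4 = 0x1796C → wrap carry → 0x796D
  0x796D + 0x3EE0 = 0x0B84D
  0xB84D + 0xE0EF = 0x1993C → wrap carry → 0x993D
  0x993D + 0x1F2E = 0x0B86B
  0xB86B + 0x654C = 0x11DB7 → wrap carry → 0x1DB8
One's-complement sum = 0x1DB8.
Checksum = ~0x1DB8 & 0xFFFF = 0xE247.

E247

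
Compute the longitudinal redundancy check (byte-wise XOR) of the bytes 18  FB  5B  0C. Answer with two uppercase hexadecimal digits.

XOR the bytes together:
  start with 0x18
  0x18 ⊕ 0xFB = 0xE3
  0xE3 ⊕ 0x5B = 0xB8
  0xB8 ⊕ 0x0C = 0xB4

B4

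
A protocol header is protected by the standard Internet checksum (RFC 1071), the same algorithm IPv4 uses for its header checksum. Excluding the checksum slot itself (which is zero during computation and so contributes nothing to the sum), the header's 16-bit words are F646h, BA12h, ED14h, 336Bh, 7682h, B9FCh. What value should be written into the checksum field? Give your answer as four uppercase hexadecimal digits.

FEA6

One's-complement addition (fold any carry out of bit 15 back into bit 0):
  0xF646 + 0xBA12 = 0x1B058 → wrap carry → 0xB059
  0xB059 + 0xED14 = 0x19D6D → wrap carry → 0x9D6E
  0x9D6E + 0x336B = 0x0D0D9
  0xD0D9 + 0x7682 = 0x1475B → wrap carry → 0x475C
  0x475C + 0xB9FC = 0x10158 → wrap carry → 0x0159
One's-complement sum = 0x0159.
Checksum = ~0x0159 & 0xFFFF = 0xFEA6.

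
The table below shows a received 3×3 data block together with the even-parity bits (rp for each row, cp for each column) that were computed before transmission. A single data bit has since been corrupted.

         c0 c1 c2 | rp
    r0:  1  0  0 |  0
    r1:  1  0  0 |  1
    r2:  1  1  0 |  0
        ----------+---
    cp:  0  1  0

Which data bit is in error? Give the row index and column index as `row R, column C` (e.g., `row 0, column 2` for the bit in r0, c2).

Recompute each row's even parity and compare to rp:
  r0: data parity 1, sent rp 0 → mismatch
  r1: data parity 1, sent rp 1 → ok
  r2: data parity 0, sent rp 0 → ok
Recompute each column's even parity and compare to cp:
  c0: data parity 1, sent cp 0 → mismatch
  c1: data parity 1, sent cp 1 → ok
  c2: data parity 0, sent cp 0 → ok
Exactly one row (r0) and one column (c0) fail → the flipped bit is at their intersection.

row 0, column 0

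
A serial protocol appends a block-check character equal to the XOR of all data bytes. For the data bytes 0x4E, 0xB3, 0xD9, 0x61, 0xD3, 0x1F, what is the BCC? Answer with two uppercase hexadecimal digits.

XOR the bytes together:
  start with 0x4E
  0x4E ⊕ 0xB3 = 0xFD
  0xFD ⊕ 0xD9 = 0x24
  0x24 ⊕ 0x61 = 0x45
  0x45 ⊕ 0xD3 = 0x96
  0x96 ⊕ 0x1F = 0x89

89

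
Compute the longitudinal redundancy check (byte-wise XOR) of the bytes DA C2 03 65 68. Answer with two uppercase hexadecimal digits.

XOR the bytes together:
  start with 0xDA
  0xDA ⊕ 0xC2 = 0x18
  0x18 ⊕ 0x03 = 0x1B
  0x1B ⊕ 0x65 = 0x7E
  0x7E ⊕ 0x68 = 0x16

16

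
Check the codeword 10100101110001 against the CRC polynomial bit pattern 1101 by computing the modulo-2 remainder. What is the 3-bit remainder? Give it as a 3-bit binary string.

Modulo-2 division of 10100101110001 by 1101:
  pos 0: 1010 XOR 1101 = 0111
  pos 1: 1110 XOR 1101 = 0011
  pos 3: 1110 XOR 1101 = 0011
  pos 5: 1111 XOR 1101 = 0010
  pos 7: 1010 XOR 1101 = 0111
  pos 8: 1110 XOR 1101 = 0011
  pos 10: 1101 XOR 1101 = 0000
Remainder = 000 (zero — the frame passes the CRC check).

000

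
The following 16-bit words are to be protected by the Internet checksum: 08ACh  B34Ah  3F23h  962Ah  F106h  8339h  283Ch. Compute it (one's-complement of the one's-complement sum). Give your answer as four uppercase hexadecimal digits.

D23E

One's-complement addition (fold any carry out of bit 15 back into bit 0):
  0x08AC + 0xB34A = 0x0BBF6
  0xBBF6 + 0x3F23 = 0x0FB19
  0xFB19 + 0x962A = 0x19143 → wrap carry → 0x9144
  0x9144 + 0xF106 = 0x1824A → wrap carry → 0x824B
  0x824B + 0x8339 = 0x10584 → wrap carry → 0x0585
  0x0585 + 0x283C = 0x02DC1
One's-complement sum = 0x2DC1.
Checksum = ~0x2DC1 & 0xFFFF = 0xD23E.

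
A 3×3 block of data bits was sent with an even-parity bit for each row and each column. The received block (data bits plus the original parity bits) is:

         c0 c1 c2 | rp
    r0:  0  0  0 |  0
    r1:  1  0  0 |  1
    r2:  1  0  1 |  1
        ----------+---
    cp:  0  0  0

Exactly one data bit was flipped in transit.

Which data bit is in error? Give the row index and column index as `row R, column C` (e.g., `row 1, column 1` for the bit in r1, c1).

row 2, column 2

Recompute each row's even parity and compare to rp:
  r0: data parity 0, sent rp 0 → ok
  r1: data parity 1, sent rp 1 → ok
  r2: data parity 0, sent rp 1 → mismatch
Recompute each column's even parity and compare to cp:
  c0: data parity 0, sent cp 0 → ok
  c1: data parity 0, sent cp 0 → ok
  c2: data parity 1, sent cp 0 → mismatch
Exactly one row (r2) and one column (c2) fail → the flipped bit is at their intersection.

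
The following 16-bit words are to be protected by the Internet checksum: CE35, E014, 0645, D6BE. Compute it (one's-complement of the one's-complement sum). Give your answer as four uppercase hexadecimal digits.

One's-complement addition (fold any carry out of bit 15 back into bit 0):
  0xCE35 + 0xE014 = 0x1AE49 → wrap carry → 0xAE4A
  0xAE4A + 0x0645 = 0x0B48F
  0xB48F + 0xD6BE = 0x18B4D → wrap carry → 0x8B4E
One's-complement sum = 0x8B4E.
Checksum = ~0x8B4E & 0xFFFF = 0x74B1.

74B1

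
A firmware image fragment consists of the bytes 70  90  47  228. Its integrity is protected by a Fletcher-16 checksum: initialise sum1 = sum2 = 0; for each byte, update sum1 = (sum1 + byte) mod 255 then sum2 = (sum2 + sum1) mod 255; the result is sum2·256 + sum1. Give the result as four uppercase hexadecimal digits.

6BB4

Running sums (mod 255):
  after byte 0 (70): sum1=70, sum2=70
  after byte 1 (90): sum1=160, sum2=230
  after byte 2 (47): sum1=207, sum2=182
  after byte 3 (228): sum1=180, sum2=107
Checksum = sum2·256 + sum1 = 107·256 + 180 = 27572 = 0x6BB4.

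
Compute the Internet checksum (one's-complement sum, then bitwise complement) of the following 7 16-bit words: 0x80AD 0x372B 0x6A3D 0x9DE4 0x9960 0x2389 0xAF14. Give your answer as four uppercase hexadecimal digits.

D406

One's-complement addition (fold any carry out of bit 15 back into bit 0):
  0x80AD + 0x372B = 0x0B7D8
  0xB7D8 + 0x6A3D = 0x12215 → wrap carry → 0x2216
  0x2216 + 0x9DE4 = 0x0BFFA
  0xBFFA + 0x9960 = 0x1595A → wrap carry → 0x595B
  0x595B + 0x2389 = 0x07CE4
  0x7CE4 + 0xAF14 = 0x12BF8 → wrap carry → 0x2BF9
One's-complement sum = 0x2BF9.
Checksum = ~0x2BF9 & 0xFFFF = 0xD406.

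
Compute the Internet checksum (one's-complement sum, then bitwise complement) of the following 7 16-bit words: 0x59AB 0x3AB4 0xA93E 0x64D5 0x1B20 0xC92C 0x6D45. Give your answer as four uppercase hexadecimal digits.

0BFA

One's-complement addition (fold any carry out of bit 15 back into bit 0):
  0x59AB + 0x3AB4 = 0x0945F
  0x945F + 0xA93E = 0x13D9D → wrap carry → 0x3D9E
  0x3D9E + 0x64D5 = 0x0A273
  0xA273 + 0x1B20 = 0x0BD93
  0xBD93 + 0xC92C = 0x186BF → wrap carry → 0x86C0
  0x86C0 + 0x6D45 = 0x0F405
One's-complement sum = 0xF405.
Checksum = ~0xF405 & 0xFFFF = 0x0BFA.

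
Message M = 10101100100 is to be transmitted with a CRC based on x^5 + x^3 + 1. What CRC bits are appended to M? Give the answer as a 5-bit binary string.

Append 5 zeros: 1010110010000000. Divide by 101001 (XOR where the leading bit is 1):
  pos 0: 101011 XOR 101001 = 000010
  pos 4: 100010 XOR 101001 = 001011
  pos 6: 101100 XOR 101001 = 000101
  pos 9: 101000 XOR 101001 = 000001
Remainder (last 5 bits) = 00010. This is the CRC / FCS.

00010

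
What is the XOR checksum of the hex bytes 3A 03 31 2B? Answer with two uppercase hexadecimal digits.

23

XOR the bytes together:
  start with 0x3A
  0x3A ⊕ 0x03 = 0x39
  0x39 ⊕ 0x31 = 0x08
  0x08 ⊕ 0x2B = 0x23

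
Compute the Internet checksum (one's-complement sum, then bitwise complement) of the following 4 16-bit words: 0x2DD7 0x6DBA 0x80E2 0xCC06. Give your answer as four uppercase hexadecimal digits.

One's-complement addition (fold any carry out of bit 15 back into bit 0):
  0x2DD7 + 0x6DBA = 0x09B91
  0x9B91 + 0x80E2 = 0x11C73 → wrap carry → 0x1C74
  0x1C74 + 0xCC06 = 0x0E87A
One's-complement sum = 0xE87A.
Checksum = ~0xE87A & 0xFFFF = 0x1785.

1785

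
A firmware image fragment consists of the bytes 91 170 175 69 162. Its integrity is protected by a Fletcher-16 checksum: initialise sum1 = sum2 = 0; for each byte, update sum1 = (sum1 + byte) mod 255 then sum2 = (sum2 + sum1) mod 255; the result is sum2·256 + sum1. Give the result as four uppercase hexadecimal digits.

Running sums (mod 255):
  after byte 0 (91): sum1=91, sum2=91
  after byte 1 (170): sum1=6, sum2=97
  after byte 2 (175): sum1=181, sum2=23
  after byte 3 (69): sum1=250, sum2=18
  after byte 4 (162): sum1=157, sum2=175
Checksum = sum2·256 + sum1 = 175·256 + 157 = 44957 = 0xAF9D.

AF9D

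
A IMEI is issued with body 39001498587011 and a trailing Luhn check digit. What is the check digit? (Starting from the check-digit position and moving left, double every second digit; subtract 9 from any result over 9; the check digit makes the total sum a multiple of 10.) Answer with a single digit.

1

Partial digits right→left: 1 1 0 7 8 5 8 9 4 1 0 0 9 3
Double every second digit counting from the check-digit position (so the 1st, 3rd, 5th, ... of the partial from the right).
  doubled (with −9 where >9): 2 0 7 7 8 0 9 → sum 33
  kept as-is: 1 7 5 9 1 0 3 → sum 26
Total = 33 + 26 = 59.
Check digit = (10 − (59 mod 10)) mod 10 = 1.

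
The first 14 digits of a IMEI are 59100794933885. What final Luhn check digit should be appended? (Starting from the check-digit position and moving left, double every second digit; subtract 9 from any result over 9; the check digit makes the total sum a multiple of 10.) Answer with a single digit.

Partial digits right→left: 5 8 8 3 3 9 4 9 7 0 0 1 9 5
Double every second digit counting from the check-digit position (so the 1st, 3rd, 5th, ... of the partial from the right).
  doubled (with −9 where >9): 1 7 6 8 5 0 9 → sum 36
  kept as-is: 8 3 9 9 0 1 5 → sum 35
Total = 36 + 35 = 71.
Check digit = (10 − (71 mod 10)) mod 10 = 9.

9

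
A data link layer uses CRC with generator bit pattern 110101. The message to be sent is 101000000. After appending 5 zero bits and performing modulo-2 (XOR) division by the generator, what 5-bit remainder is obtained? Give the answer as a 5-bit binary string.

Append 5 zeros: 10100000000000. Divide by 110101 (XOR where the leading bit is 1):
  pos 0: 101000 XOR 110101 = 011101
  pos 1: 111010 XOR 110101 = 001111
  pos 3: 111100 XOR 110101 = 001001
  pos 5: 100100 XOR 110101 = 010001
  pos 6: 100010 XOR 110101 = 010111
  pos 7: 101110 XOR 110101 = 011011
  pos 8: 110110 XOR 110101 = 000011
Remainder (last 5 bits) = 00011. This is the CRC / FCS.

00011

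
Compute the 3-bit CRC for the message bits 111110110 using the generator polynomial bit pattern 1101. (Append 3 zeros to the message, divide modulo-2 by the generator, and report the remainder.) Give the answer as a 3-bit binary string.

001

Append 3 zeros: 111110110000. Divide by 1101 (XOR where the leading bit is 1):
  pos 0: 1111 XOR 1101 = 0010
  pos 2: 1010 XOR 1101 = 0111
  pos 3: 1111 XOR 1101 = 0010
  pos 5: 1010 XOR 1101 = 0111
  pos 6: 1110 XOR 1101 = 0011
  pos 8: 1100 XOR 1101 = 0001
Remainder (last 3 bits) = 001. This is the CRC / FCS.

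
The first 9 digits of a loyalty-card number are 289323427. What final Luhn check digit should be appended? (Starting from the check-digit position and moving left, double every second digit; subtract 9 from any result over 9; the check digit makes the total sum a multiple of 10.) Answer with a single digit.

Partial digits right→left: 7 2 4 3 2 3 9 8 2
Double every second digit counting from the check-digit position (so the 1st, 3rd, 5th, ... of the partial from the right).
  doubled (with −9 where >9): 5 8 4 9 4 → sum 30
  kept as-is: 2 3 3 8 → sum 16
Total = 30 + 16 = 46.
Check digit = (10 − (46 mod 10)) mod 10 = 4.

4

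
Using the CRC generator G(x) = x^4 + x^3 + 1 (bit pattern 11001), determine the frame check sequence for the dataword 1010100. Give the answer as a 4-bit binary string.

Append 4 zeros: 10101000000. Divide by 11001 (XOR where the leading bit is 1):
  pos 0: 10101 XOR 11001 = 01100
  pos 1: 11000 XOR 11001 = 00001
  pos 5: 10000 XOR 11001 = 01001
  pos 6: 10010 XOR 11001 = 01011
Remainder (last 4 bits) = 1011. This is the CRC / FCS.

1011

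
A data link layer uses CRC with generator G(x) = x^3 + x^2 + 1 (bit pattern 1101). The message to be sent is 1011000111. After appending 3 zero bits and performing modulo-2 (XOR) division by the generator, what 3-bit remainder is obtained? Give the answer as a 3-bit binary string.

Append 3 zeros: 1011000111000. Divide by 1101 (XOR where the leading bit is 1):
  pos 0: 1011 XOR 1101 = 0110
  pos 1: 1100 XOR 1101 = 0001
  pos 4: 1001 XOR 1101 = 0100
  pos 5: 1001 XOR 1101 = 0100
  pos 6: 1001 XOR 1101 = 0100
  pos 7: 1000 XOR 1101 = 0101
  pos 8: 1010 XOR 1101 = 0111
  pos 9: 1110 XOR 1101 = 0011
Remainder (last 3 bits) = 011. This is the CRC / FCS.

011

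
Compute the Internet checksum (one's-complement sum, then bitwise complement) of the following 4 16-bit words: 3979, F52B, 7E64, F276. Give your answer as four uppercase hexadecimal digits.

607F

One's-complement addition (fold any carry out of bit 15 back into bit 0):
  0x3979 + 0xF52B = 0x12EA4 → wrap carry → 0x2EA5
  0x2EA5 + 0x7E64 = 0x0AD09
  0xAD09 + 0xF276 = 0x19F7F → wrap carry → 0x9F80
One's-complement sum = 0x9F80.
Checksum = ~0x9F80 & 0xFFFF = 0x607F.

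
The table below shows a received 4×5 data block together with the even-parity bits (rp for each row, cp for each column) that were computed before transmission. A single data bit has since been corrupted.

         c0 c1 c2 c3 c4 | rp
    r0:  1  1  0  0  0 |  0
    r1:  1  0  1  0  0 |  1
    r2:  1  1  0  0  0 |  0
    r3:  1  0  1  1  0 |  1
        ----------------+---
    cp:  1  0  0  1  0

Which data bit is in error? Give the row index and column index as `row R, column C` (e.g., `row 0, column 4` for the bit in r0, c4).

Recompute each row's even parity and compare to rp:
  r0: data parity 0, sent rp 0 → ok
  r1: data parity 0, sent rp 1 → mismatch
  r2: data parity 0, sent rp 0 → ok
  r3: data parity 1, sent rp 1 → ok
Recompute each column's even parity and compare to cp:
  c0: data parity 0, sent cp 1 → mismatch
  c1: data parity 0, sent cp 0 → ok
  c2: data parity 0, sent cp 0 → ok
  c3: data parity 1, sent cp 1 → ok
  c4: data parity 0, sent cp 0 → ok
Exactly one row (r1) and one column (c0) fail → the flipped bit is at their intersection.

row 1, column 0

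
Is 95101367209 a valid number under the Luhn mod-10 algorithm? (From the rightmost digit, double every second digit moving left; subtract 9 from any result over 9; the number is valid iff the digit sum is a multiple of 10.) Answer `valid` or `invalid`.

valid

From the right, keep odd positions and double even positions (subtract 9 from any doubled value over 9):
  doubled (positions 2,4,...): 0 5 6 0 1 → sum 12
  kept (positions 1,3,...): 9 2 6 1 1 9 → sum 28
Total = 40.
40 mod 10 = 0, so the number is valid.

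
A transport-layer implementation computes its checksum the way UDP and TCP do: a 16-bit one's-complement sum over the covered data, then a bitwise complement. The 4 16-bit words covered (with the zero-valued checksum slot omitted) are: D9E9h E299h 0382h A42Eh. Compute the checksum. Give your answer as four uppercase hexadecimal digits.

One's-complement addition (fold any carry out of bit 15 back into bit 0):
  0xD9E9 + 0xE299 = 0x1BC82 → wrap carry → 0xBC83
  0xBC83 + 0x0382 = 0x0C005
  0xC005 + 0xA42E = 0x16433 → wrap carry → 0x6434
One's-complement sum = 0x6434.
Checksum = ~0x6434 & 0xFFFF = 0x9BCB.

9BCB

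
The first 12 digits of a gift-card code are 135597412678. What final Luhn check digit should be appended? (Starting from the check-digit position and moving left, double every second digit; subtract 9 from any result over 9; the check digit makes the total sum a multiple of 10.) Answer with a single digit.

8

Partial digits right→left: 8 7 6 2 1 4 7 9 5 5 3 1
Double every second digit counting from the check-digit position (so the 1st, 3rd, 5th, ... of the partial from the right).
  doubled (with −9 where >9): 7 3 2 5 1 6 → sum 24
  kept as-is: 7 2 4 9 5 1 → sum 28
Total = 24 + 28 = 52.
Check digit = (10 − (52 mod 10)) mod 10 = 8.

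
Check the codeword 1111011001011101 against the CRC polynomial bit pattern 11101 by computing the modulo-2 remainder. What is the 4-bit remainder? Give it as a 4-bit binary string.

1000

Modulo-2 division of 1111011001011101 by 11101:
  pos 0: 11110 XOR 11101 = 00011
  pos 3: 11110 XOR 11101 = 00011
  pos 6: 11010 XOR 11101 = 00111
  pos 8: 11111 XOR 11101 = 00010
  pos 11: 10101 XOR 11101 = 01000
Remainder = 1000 (nonzero — an error is detected).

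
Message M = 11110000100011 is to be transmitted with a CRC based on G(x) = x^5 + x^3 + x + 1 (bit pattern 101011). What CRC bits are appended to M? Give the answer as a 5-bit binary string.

Append 5 zeros: 1111000010001100000. Divide by 101011 (XOR where the leading bit is 1):
  pos 0: 111100 XOR 101011 = 010111
  pos 1: 101110 XOR 101011 = 000101
  pos 4: 101010 XOR 101011 = 000001
  pos 9: 100110 XOR 101011 = 001101
  pos 11: 110100 XOR 101011 = 011111
  pos 12: 111110 XOR 101011 = 010101
  pos 13: 101010 XOR 101011 = 000001
Remainder (last 5 bits) = 00001. This is the CRC / FCS.

00001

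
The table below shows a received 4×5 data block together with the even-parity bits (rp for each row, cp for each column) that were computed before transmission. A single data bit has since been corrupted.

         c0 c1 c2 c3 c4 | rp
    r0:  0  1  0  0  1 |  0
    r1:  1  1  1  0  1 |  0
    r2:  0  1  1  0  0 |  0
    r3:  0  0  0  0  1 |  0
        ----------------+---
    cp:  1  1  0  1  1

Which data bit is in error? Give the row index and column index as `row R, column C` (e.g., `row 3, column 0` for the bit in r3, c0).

row 3, column 3

Recompute each row's even parity and compare to rp:
  r0: data parity 0, sent rp 0 → ok
  r1: data parity 0, sent rp 0 → ok
  r2: data parity 0, sent rp 0 → ok
  r3: data parity 1, sent rp 0 → mismatch
Recompute each column's even parity and compare to cp:
  c0: data parity 1, sent cp 1 → ok
  c1: data parity 1, sent cp 1 → ok
  c2: data parity 0, sent cp 0 → ok
  c3: data parity 0, sent cp 1 → mismatch
  c4: data parity 1, sent cp 1 → ok
Exactly one row (r3) and one column (c3) fail → the flipped bit is at their intersection.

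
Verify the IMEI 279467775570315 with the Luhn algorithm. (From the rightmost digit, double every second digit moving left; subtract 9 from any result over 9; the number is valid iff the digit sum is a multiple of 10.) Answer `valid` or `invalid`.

valid

From the right, keep odd positions and double even positions (subtract 9 from any doubled value over 9):
  doubled (positions 2,4,...): 2 0 1 5 5 8 5 → sum 26
  kept (positions 1,3,...): 5 3 7 5 7 6 9 2 → sum 44
Total = 70.
70 mod 10 = 0, so the number is valid.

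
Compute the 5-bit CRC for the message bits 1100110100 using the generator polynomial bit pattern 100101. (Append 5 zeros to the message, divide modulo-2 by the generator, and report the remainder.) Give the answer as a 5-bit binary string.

11110

Append 5 zeros: 110011010000000. Divide by 100101 (XOR where the leading bit is 1):
  pos 0: 110011 XOR 100101 = 010110
  pos 1: 101100 XOR 100101 = 001001
  pos 3: 100110 XOR 100101 = 000011
  pos 7: 110000 XOR 100101 = 010101
  pos 8: 101010 XOR 100101 = 001111
Remainder (last 5 bits) = 11110. This is the CRC / FCS.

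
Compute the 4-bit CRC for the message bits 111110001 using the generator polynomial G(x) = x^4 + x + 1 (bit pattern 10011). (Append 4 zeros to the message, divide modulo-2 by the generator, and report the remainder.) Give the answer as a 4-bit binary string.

1010

Append 4 zeros: 1111100010000. Divide by 10011 (XOR where the leading bit is 1):
  pos 0: 11111 XOR 10011 = 01100
  pos 1: 11000 XOR 10011 = 01011
  pos 2: 10110 XOR 10011 = 00101
  pos 4: 10101 XOR 10011 = 00110
  pos 6: 11000 XOR 10011 = 01011
  pos 7: 10110 XOR 10011 = 00101
Remainder (last 4 bits) = 1010. This is the CRC / FCS.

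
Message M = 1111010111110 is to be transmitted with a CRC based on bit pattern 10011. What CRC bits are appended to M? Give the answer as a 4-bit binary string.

Append 4 zeros: 11110101111100000. Divide by 10011 (XOR where the leading bit is 1):
  pos 0: 11110 XOR 10011 = 01101
  pos 1: 11011 XOR 10011 = 01000
  pos 2: 10000 XOR 10011 = 00011
  pos 5: 11111 XOR 10011 = 01100
  pos 6: 11001 XOR 10011 = 01010
  pos 7: 10101 XOR 10011 = 00110
  pos 9: 11000 XOR 10011 = 01011
  pos 10: 10110 XOR 10011 = 00101
  pos 12: 10100 XOR 10011 = 00111
Remainder (last 4 bits) = 0111. This is the CRC / FCS.

0111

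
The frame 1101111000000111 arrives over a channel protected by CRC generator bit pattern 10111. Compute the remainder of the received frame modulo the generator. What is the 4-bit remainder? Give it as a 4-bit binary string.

Modulo-2 division of 1101111000000111 by 10111:
  pos 0: 11011 XOR 10111 = 01100
  pos 1: 11001 XOR 10111 = 01110
  pos 2: 11101 XOR 10111 = 01010
  pos 3: 10100 XOR 10111 = 00011
  pos 6: 11000 XOR 10111 = 01111
  pos 7: 11110 XOR 10111 = 01001
  pos 8: 10010 XOR 10111 = 00101
  pos 10: 10111 XOR 10111 = 00000
Remainder = 0001 (nonzero — an error is detected).

0001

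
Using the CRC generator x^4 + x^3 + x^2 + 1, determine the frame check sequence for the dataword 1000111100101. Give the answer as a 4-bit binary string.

Append 4 zeros: 10001111001010000. Divide by 11101 (XOR where the leading bit is 1):
  pos 0: 10001 XOR 11101 = 01100
  pos 1: 11001 XOR 11101 = 00100
  pos 3: 10011 XOR 11101 = 01110
  pos 4: 11100 XOR 11101 = 00001
  pos 8: 10101 XOR 11101 = 01000
  pos 9: 10000 XOR 11101 = 01101
  pos 10: 11010 XOR 11101 = 00111
  pos 12: 11100 XOR 11101 = 00001
Remainder (last 4 bits) = 0001. This is the CRC / FCS.

0001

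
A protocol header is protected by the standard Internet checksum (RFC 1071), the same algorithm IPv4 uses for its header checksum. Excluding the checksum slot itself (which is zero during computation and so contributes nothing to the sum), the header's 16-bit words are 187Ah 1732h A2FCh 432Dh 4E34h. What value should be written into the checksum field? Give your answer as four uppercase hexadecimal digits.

9BF5

One's-complement addition (fold any carry out of bit 15 back into bit 0):
  0x187A + 0x1732 = 0x02FAC
  0x2FAC + 0xA2FC = 0x0D2A8
  0xD2A8 + 0x432D = 0x115D5 → wrap carry → 0x15D6
  0x15D6 + 0x4E34 = 0x0640A
One's-complement sum = 0x640A.
Checksum = ~0x640A & 0xFFFF = 0x9BF5.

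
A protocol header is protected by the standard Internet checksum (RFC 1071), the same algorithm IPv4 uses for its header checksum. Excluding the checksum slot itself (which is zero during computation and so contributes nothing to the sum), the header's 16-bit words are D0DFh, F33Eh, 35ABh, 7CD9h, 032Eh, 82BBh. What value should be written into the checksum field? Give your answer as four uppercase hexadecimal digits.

One's-complement addition (fold any carry out of bit 15 back into bit 0):
  0xD0DF + 0xF33E = 0x1C41D → wrap carry → 0xC41E
  0xC41E + 0x35AB = 0x0F9C9
  0xF9C9 + 0x7CD9 = 0x176A2 → wrap carry → 0x76A3
  0x76A3 + 0x032E = 0x079D1
  0x79D1 + 0x82BB = 0x0FC8C
One's-complement sum = 0xFC8C.
Checksum = ~0xFC8C & 0xFFFF = 0x0373.

0373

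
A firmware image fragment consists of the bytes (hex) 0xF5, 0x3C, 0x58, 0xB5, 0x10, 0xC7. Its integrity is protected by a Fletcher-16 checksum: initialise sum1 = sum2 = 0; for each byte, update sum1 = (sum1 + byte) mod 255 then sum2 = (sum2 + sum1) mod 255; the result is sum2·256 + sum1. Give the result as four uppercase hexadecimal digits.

Running sums (mod 255):
  after byte 0 (0xF5): sum1=245, sum2=245
  after byte 1 (0x3C): sum1=50, sum2=40
  after byte 2 (0x58): sum1=138, sum2=178
  after byte 3 (0xB5): sum1=64, sum2=242
  after byte 4 (0x10): sum1=80, sum2=67
  after byte 5 (0xC7): sum1=24, sum2=91
Checksum = sum2·256 + sum1 = 91·256 + 24 = 23320 = 0x5B18.

5B18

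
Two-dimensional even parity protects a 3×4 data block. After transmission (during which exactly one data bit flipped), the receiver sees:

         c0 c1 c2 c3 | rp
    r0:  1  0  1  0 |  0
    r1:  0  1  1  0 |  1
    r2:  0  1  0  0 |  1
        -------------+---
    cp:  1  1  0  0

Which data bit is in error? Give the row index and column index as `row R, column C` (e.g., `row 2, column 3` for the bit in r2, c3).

row 1, column 1

Recompute each row's even parity and compare to rp:
  r0: data parity 0, sent rp 0 → ok
  r1: data parity 0, sent rp 1 → mismatch
  r2: data parity 1, sent rp 1 → ok
Recompute each column's even parity and compare to cp:
  c0: data parity 1, sent cp 1 → ok
  c1: data parity 0, sent cp 1 → mismatch
  c2: data parity 0, sent cp 0 → ok
  c3: data parity 0, sent cp 0 → ok
Exactly one row (r1) and one column (c1) fail → the flipped bit is at their intersection.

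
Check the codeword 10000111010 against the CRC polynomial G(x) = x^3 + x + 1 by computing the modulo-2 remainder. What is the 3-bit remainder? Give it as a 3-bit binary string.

Modulo-2 division of 10000111010 by 1011:
  pos 0: 1000 XOR 1011 = 0011
  pos 2: 1101 XOR 1011 = 0110
  pos 3: 1101 XOR 1011 = 0110
  pos 4: 1101 XOR 1011 = 0110
  pos 5: 1100 XOR 1011 = 0111
  pos 6: 1111 XOR 1011 = 0100
  pos 7: 1000 XOR 1011 = 0011
Remainder = 011 (nonzero — an error is detected).

011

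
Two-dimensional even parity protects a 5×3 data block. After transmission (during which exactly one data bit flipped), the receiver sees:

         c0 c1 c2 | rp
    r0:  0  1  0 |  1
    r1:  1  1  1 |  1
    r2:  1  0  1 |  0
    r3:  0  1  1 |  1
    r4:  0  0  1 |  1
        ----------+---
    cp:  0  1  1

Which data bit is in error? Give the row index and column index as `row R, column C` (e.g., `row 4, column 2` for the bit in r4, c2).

row 3, column 2

Recompute each row's even parity and compare to rp:
  r0: data parity 1, sent rp 1 → ok
  r1: data parity 1, sent rp 1 → ok
  r2: data parity 0, sent rp 0 → ok
  r3: data parity 0, sent rp 1 → mismatch
  r4: data parity 1, sent rp 1 → ok
Recompute each column's even parity and compare to cp:
  c0: data parity 0, sent cp 0 → ok
  c1: data parity 1, sent cp 1 → ok
  c2: data parity 0, sent cp 1 → mismatch
Exactly one row (r3) and one column (c2) fail → the flipped bit is at their intersection.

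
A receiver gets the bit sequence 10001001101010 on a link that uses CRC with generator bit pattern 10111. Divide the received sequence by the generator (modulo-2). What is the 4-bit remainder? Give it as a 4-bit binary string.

Modulo-2 division of 10001001101010 by 10111:
  pos 0: 10001 XOR 10111 = 00110
  pos 2: 11000 XOR 10111 = 01111
  pos 3: 11111 XOR 10111 = 01000
  pos 4: 10001 XOR 10111 = 00110
  pos 6: 11001 XOR 10111 = 01110
  pos 7: 11100 XOR 10111 = 01011
  pos 8: 10111 XOR 10111 = 00000
Remainder = 0000 (zero — the frame passes the CRC check).

0000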